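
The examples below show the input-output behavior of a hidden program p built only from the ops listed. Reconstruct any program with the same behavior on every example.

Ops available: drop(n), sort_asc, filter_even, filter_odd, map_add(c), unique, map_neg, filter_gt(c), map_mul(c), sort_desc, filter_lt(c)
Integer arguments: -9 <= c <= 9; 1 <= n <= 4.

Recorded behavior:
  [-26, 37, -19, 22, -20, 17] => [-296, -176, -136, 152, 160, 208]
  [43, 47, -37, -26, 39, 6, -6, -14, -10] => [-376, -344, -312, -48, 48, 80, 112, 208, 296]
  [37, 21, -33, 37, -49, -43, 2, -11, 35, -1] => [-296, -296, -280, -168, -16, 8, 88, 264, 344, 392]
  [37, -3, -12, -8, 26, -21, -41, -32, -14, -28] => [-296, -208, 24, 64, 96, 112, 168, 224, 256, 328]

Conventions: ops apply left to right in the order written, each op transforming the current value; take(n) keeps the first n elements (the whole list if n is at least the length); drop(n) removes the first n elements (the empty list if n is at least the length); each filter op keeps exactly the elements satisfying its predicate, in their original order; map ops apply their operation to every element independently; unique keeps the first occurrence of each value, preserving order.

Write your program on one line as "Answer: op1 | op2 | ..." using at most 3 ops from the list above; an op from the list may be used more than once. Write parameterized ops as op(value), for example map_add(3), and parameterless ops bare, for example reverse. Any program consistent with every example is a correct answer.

sort_desc | map_mul(-8)

Check, running the answer program on each example:
  [-26, 37, -19, 22, -20, 17] -> [37, 22, 17, -19, -20, -26] -> [-296, -176, -136, 152, 160, 208]
  [43, 47, -37, -26, 39, 6, -6, -14, -10] -> [47, 43, 39, 6, -6, -10, -14, -26, -37] -> [-376, -344, -312, -48, 48, 80, 112, 208, 296]
  [37, 21, -33, 37, -49, -43, 2, -11, 35, -1] -> [37, 37, 35, 21, 2, -1, -11, -33, -43, -49] -> [-296, -296, -280, -168, -16, 8, 88, 264, 344, 392]
  [37, -3, -12, -8, 26, -21, -41, -32, -14, -28] -> [37, 26, -3, -8, -12, -14, -21, -28, -32, -41] -> [-296, -208, 24, 64, 96, 112, 168, 224, 256, 328]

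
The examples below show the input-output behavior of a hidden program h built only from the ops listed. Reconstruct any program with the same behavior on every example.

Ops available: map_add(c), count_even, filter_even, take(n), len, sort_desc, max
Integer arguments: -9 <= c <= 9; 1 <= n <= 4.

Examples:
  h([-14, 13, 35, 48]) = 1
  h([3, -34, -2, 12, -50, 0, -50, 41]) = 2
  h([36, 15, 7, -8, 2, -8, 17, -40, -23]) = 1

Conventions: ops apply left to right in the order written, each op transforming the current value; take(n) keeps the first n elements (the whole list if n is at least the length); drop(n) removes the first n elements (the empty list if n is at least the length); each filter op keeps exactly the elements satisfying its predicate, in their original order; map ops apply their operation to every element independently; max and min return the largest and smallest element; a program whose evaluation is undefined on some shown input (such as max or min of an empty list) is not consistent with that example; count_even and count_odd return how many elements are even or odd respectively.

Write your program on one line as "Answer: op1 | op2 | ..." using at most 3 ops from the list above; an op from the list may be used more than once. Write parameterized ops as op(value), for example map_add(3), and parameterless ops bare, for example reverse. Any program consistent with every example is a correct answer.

take(3) | count_even

Check, running the answer program on each example:
  [-14, 13, 35, 48] -> [-14, 13, 35] -> 1
  [3, -34, -2, 12, -50, 0, -50, 41] -> [3, -34, -2] -> 2
  [36, 15, 7, -8, 2, -8, 17, -40, -23] -> [36, 15, 7] -> 1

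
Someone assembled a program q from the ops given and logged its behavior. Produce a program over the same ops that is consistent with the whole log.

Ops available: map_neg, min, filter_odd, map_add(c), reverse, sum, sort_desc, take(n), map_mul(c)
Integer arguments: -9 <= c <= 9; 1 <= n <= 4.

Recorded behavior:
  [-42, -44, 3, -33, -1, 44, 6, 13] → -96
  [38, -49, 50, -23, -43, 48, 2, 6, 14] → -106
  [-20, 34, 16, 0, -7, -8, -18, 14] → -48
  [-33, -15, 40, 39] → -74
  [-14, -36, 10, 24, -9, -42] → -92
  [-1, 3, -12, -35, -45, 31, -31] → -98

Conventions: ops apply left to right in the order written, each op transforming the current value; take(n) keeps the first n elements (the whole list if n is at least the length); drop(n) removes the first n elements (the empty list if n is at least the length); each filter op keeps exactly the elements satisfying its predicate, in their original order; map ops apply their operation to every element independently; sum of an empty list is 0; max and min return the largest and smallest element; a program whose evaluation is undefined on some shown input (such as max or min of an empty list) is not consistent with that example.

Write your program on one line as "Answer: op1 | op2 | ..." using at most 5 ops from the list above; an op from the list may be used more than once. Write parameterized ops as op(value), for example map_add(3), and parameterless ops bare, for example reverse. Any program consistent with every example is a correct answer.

map_mul(-2) | map_neg | map_add(-8) | min

Check, running the answer program on each example:
  [-42, -44, 3, -33, -1, 44, 6, 13] -> [84, 88, -6, 66, 2, -88, -12, -26] -> [-84, -88, 6, -66, -2, 88, 12, 26] -> [-92, -96, -2, -74, -10, 80, 4, 18] -> -96
  [38, -49, 50, -23, -43, 48, 2, 6, 14] -> [-76, 98, -100, 46, 86, -96, -4, -12, -28] -> [76, -98, 100, -46, -86, 96, 4, 12, 28] -> [68, -106, 92, -54, -94, 88, -4, 4, 20] -> -106
  [-20, 34, 16, 0, -7, -8, -18, 14] -> [40, -68, -32, 0, 14, 16, 36, -28] -> [-40, 68, 32, 0, -14, -16, -36, 28] -> [-48, 60, 24, -8, -22, -24, -44, 20] -> -48
  [-33, -15, 40, 39] -> [66, 30, -80, -78] -> [-66, -30, 80, 78] -> [-74, -38, 72, 70] -> -74
  [-14, -36, 10, 24, -9, -42] -> [28, 72, -20, -48, 18, 84] -> [-28, -72, 20, 48, -18, -84] -> [-36, -80, 12, 40, -26, -92] -> -92
  [-1, 3, -12, -35, -45, 31, -31] -> [2, -6, 24, 70, 90, -62, 62] -> [-2, 6, -24, -70, -90, 62, -62] -> [-10, -2, -32, -78, -98, 54, -70] -> -98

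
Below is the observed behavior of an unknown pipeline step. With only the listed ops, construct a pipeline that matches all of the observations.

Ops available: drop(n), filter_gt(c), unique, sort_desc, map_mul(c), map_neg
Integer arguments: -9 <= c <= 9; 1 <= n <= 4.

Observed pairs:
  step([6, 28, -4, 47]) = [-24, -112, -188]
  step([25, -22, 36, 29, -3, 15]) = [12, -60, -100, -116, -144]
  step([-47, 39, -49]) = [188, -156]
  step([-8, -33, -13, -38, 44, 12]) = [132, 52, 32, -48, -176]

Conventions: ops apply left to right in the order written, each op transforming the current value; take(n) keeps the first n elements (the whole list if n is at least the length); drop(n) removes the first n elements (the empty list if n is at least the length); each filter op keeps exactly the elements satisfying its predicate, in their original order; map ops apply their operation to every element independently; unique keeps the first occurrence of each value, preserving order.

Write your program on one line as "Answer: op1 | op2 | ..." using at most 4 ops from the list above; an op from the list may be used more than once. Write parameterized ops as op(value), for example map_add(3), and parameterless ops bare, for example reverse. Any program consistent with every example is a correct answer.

map_mul(-4) | sort_desc | drop(1)

Check, running the answer program on each example:
  [6, 28, -4, 47] -> [-24, -112, 16, -188] -> [16, -24, -112, -188] -> [-24, -112, -188]
  [25, -22, 36, 29, -3, 15] -> [-100, 88, -144, -116, 12, -60] -> [88, 12, -60, -100, -116, -144] -> [12, -60, -100, -116, -144]
  [-47, 39, -49] -> [188, -156, 196] -> [196, 188, -156] -> [188, -156]
  [-8, -33, -13, -38, 44, 12] -> [32, 132, 52, 152, -176, -48] -> [152, 132, 52, 32, -48, -176] -> [132, 52, 32, -48, -176]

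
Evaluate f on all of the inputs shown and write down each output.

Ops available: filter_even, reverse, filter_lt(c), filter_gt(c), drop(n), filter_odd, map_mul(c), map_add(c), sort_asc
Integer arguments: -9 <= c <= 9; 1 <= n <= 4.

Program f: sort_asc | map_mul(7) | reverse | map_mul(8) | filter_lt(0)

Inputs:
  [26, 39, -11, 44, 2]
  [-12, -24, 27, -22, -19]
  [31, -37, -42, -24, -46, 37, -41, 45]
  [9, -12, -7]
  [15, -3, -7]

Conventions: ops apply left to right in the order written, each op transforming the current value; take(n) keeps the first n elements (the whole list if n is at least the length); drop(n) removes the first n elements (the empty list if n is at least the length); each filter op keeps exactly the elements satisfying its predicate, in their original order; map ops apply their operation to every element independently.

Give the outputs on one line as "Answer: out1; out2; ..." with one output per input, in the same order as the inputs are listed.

Execution, op by op:
  [26, 39, -11, 44, 2] -> [-11, 2, 26, 39, 44] -> [-77, 14, 182, 273, 308] -> [308, 273, 182, 14, -77] -> [2464, 2184, 1456, 112, -616] -> [-616]
  [-12, -24, 27, -22, -19] -> [-24, -22, -19, -12, 27] -> [-168, -154, -133, -84, 189] -> [189, -84, -133, -154, -168] -> [1512, -672, -1064, -1232, -1344] -> [-672, -1064, -1232, -1344]
  [31, -37, -42, -24, -46, 37, -41, 45] -> [-46, -42, -41, -37, -24, 31, 37, 45] -> [-322, -294, -287, -259, -168, 217, 259, 315] -> [315, 259, 217, -168, -259, -287, -294, -322] -> [2520, 2072, 1736, -1344, -2072, -2296, -2352, -2576] -> [-1344, -2072, -2296, -2352, -2576]
  [9, -12, -7] -> [-12, -7, 9] -> [-84, -49, 63] -> [63, -49, -84] -> [504, -392, -672] -> [-392, -672]
  [15, -3, -7] -> [-7, -3, 15] -> [-49, -21, 105] -> [105, -21, -49] -> [840, -168, -392] -> [-168, -392]

[-616]; [-672, -1064, -1232, -1344]; [-1344, -2072, -2296, -2352, -2576]; [-392, -672]; [-168, -392]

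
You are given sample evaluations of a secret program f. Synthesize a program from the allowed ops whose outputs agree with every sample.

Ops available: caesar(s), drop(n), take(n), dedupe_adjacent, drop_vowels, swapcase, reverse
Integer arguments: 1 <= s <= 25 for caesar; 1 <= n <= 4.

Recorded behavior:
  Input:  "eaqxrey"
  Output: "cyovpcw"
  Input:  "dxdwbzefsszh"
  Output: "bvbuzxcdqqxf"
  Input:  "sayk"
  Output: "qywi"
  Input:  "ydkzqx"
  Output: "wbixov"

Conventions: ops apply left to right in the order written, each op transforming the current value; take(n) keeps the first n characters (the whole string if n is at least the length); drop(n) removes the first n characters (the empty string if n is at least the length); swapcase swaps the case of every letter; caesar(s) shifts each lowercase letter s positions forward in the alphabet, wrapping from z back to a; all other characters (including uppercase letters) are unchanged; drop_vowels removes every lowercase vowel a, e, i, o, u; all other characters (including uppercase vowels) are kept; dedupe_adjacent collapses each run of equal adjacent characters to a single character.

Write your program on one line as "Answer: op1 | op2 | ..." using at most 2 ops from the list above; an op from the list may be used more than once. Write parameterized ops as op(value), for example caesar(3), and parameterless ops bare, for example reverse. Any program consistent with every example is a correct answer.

caesar(18) | caesar(6)

Check, running the answer program on each example:
  "eaqxrey" -> "wsipjwq" -> "cyovpcw"
  "dxdwbzefsszh" -> "vpvotrwxkkrz" -> "bvbuzxcdqqxf"
  "sayk" -> "ksqc" -> "qywi"
  "ydkzqx" -> "qvcrip" -> "wbixov"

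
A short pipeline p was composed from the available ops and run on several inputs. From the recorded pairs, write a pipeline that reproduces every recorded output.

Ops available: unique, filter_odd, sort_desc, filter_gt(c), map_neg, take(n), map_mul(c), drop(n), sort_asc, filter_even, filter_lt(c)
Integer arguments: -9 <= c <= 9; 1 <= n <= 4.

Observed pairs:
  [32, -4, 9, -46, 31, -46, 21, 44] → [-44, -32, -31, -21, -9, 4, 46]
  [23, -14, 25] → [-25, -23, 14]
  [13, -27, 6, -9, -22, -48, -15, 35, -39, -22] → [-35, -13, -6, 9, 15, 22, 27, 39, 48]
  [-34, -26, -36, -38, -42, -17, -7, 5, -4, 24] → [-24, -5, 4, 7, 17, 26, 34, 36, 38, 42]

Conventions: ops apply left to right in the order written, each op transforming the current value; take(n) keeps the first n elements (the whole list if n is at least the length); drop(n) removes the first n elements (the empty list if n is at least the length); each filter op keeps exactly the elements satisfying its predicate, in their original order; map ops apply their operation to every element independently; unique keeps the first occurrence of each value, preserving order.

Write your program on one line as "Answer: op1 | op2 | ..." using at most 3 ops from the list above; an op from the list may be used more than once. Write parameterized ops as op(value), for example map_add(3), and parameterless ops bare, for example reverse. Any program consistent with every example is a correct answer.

unique | sort_desc | map_neg

Check, running the answer program on each example:
  [32, -4, 9, -46, 31, -46, 21, 44] -> [32, -4, 9, -46, 31, 21, 44] -> [44, 32, 31, 21, 9, -4, -46] -> [-44, -32, -31, -21, -9, 4, 46]
  [23, -14, 25] -> [23, -14, 25] -> [25, 23, -14] -> [-25, -23, 14]
  [13, -27, 6, -9, -22, -48, -15, 35, -39, -22] -> [13, -27, 6, -9, -22, -48, -15, 35, -39] -> [35, 13, 6, -9, -15, -22, -27, -39, -48] -> [-35, -13, -6, 9, 15, 22, 27, 39, 48]
  [-34, -26, -36, -38, -42, -17, -7, 5, -4, 24] -> [-34, -26, -36, -38, -42, -17, -7, 5, -4, 24] -> [24, 5, -4, -7, -17, -26, -34, -36, -38, -42] -> [-24, -5, 4, 7, 17, 26, 34, 36, 38, 42]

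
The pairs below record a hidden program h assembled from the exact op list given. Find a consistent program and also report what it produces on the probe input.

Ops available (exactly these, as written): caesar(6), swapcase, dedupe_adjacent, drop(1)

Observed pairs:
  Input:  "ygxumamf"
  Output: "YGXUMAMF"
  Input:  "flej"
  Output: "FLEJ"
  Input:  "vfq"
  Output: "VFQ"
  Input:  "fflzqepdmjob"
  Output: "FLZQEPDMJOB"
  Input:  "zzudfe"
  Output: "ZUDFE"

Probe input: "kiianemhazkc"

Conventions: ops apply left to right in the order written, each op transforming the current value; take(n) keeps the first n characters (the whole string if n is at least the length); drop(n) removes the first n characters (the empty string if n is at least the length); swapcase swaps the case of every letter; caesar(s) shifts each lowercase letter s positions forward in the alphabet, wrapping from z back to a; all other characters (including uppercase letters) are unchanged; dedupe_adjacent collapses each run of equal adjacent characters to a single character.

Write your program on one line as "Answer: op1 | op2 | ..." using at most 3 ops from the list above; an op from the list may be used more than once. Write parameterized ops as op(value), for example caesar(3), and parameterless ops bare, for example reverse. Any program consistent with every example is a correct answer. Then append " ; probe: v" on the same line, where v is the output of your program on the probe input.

dedupe_adjacent | swapcase ; probe: "KIANEMHAZKC"

Check, running the answer program on each example:
  "ygxumamf" -> "ygxumamf" -> "YGXUMAMF"
  "flej" -> "flej" -> "FLEJ"
  "vfq" -> "vfq" -> "VFQ"
  "fflzqepdmjob" -> "flzqepdmjob" -> "FLZQEPDMJOB"
  "zzudfe" -> "zudfe" -> "ZUDFE"
  probe: "kiianemhazkc" -> "kianemhazkc" -> "KIANEMHAZKC"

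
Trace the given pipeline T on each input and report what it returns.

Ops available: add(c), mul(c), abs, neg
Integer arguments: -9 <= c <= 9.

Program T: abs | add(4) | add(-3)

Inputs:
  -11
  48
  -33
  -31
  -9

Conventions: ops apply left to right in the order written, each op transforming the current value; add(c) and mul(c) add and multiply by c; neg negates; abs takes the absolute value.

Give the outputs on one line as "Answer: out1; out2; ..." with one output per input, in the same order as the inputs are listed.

12; 49; 34; 32; 10

Execution, op by op:
  -11 -> 11 -> 15 -> 12
  48 -> 48 -> 52 -> 49
  -33 -> 33 -> 37 -> 34
  -31 -> 31 -> 35 -> 32
  -9 -> 9 -> 13 -> 10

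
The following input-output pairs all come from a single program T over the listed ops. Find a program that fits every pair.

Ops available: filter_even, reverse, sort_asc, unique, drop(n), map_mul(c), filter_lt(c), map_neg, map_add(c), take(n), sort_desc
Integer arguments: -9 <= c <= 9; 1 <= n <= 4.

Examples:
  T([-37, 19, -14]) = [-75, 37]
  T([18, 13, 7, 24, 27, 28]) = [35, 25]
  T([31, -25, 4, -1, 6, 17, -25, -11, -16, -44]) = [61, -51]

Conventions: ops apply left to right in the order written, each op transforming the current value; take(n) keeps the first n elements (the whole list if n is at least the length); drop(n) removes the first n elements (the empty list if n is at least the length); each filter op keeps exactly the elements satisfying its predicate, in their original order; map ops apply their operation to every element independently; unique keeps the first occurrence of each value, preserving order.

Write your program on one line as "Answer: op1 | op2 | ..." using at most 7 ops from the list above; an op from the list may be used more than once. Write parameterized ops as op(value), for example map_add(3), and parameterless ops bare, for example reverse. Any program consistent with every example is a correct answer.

map_mul(2) | reverse | map_add(-1) | reverse | unique | take(2)

Check, running the answer program on each example:
  [-37, 19, -14] -> [-74, 38, -28] -> [-28, 38, -74] -> [-29, 37, -75] -> [-75, 37, -29] -> [-75, 37, -29] -> [-75, 37]
  [18, 13, 7, 24, 27, 28] -> [36, 26, 14, 48, 54, 56] -> [56, 54, 48, 14, 26, 36] -> [55, 53, 47, 13, 25, 35] -> [35, 25, 13, 47, 53, 55] -> [35, 25, 13, 47, 53, 55] -> [35, 25]
  [31, -25, 4, -1, 6, 17, -25, -11, -16, -44] -> [62, -50, 8, -2, 12, 34, -50, -22, -32, -88] -> [-88, -32, -22, -50, 34, 12, -2, 8, -50, 62] -> [-89, -33, -23, -51, 33, 11, -3, 7, -51, 61] -> [61, -51, 7, -3, 11, 33, -51, -23, -33, -89] -> [61, -51, 7, -3, 11, 33, -23, -33, -89] -> [61, -51]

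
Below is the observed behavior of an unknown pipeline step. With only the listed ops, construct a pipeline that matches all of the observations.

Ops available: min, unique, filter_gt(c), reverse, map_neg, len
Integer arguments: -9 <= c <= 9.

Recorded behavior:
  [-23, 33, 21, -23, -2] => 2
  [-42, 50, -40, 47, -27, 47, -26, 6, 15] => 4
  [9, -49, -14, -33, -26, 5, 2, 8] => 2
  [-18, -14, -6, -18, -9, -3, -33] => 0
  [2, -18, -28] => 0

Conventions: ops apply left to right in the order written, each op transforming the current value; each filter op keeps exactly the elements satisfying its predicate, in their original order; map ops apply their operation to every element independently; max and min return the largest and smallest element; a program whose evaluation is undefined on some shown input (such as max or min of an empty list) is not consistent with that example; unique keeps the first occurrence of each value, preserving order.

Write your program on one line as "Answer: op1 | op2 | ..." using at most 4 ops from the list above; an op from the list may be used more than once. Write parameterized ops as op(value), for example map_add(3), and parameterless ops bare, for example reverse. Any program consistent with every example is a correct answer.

reverse | filter_gt(7) | len

Check, running the answer program on each example:
  [-23, 33, 21, -23, -2] -> [-2, -23, 21, 33, -23] -> [21, 33] -> 2
  [-42, 50, -40, 47, -27, 47, -26, 6, 15] -> [15, 6, -26, 47, -27, 47, -40, 50, -42] -> [15, 47, 47, 50] -> 4
  [9, -49, -14, -33, -26, 5, 2, 8] -> [8, 2, 5, -26, -33, -14, -49, 9] -> [8, 9] -> 2
  [-18, -14, -6, -18, -9, -3, -33] -> [-33, -3, -9, -18, -6, -14, -18] -> [] -> 0
  [2, -18, -28] -> [-28, -18, 2] -> [] -> 0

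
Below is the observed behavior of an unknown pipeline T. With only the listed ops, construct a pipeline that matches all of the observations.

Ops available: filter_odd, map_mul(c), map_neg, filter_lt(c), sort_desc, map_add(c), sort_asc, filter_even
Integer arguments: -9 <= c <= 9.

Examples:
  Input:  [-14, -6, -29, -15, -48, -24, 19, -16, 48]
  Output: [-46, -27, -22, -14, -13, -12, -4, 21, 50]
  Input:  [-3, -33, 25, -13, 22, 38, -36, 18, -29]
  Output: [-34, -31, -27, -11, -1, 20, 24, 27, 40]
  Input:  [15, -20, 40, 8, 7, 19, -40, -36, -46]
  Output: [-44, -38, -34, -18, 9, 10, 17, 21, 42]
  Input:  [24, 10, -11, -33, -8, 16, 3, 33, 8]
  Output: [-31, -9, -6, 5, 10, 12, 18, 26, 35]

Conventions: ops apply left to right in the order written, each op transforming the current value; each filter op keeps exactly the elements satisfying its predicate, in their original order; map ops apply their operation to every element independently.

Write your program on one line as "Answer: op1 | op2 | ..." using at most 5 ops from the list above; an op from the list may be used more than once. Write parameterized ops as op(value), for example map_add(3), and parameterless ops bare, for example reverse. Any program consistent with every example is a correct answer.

map_add(2) | map_add(8) | sort_asc | map_add(-8)

Check, running the answer program on each example:
  [-14, -6, -29, -15, -48, -24, 19, -16, 48] -> [-12, -4, -27, -13, -46, -22, 21, -14, 50] -> [-4, 4, -19, -5, -38, -14, 29, -6, 58] -> [-38, -19, -14, -6, -5, -4, 4, 29, 58] -> [-46, -27, -22, -14, -13, -12, -4, 21, 50]
  [-3, -33, 25, -13, 22, 38, -36, 18, -29] -> [-1, -31, 27, -11, 24, 40, -34, 20, -27] -> [7, -23, 35, -3, 32, 48, -26, 28, -19] -> [-26, -23, -19, -3, 7, 28, 32, 35, 48] -> [-34, -31, -27, -11, -1, 20, 24, 27, 40]
  [15, -20, 40, 8, 7, 19, -40, -36, -46] -> [17, -18, 42, 10, 9, 21, -38, -34, -44] -> [25, -10, 50, 18, 17, 29, -30, -26, -36] -> [-36, -30, -26, -10, 17, 18, 25, 29, 50] -> [-44, -38, -34, -18, 9, 10, 17, 21, 42]
  [24, 10, -11, -33, -8, 16, 3, 33, 8] -> [26, 12, -9, -31, -6, 18, 5, 35, 10] -> [34, 20, -1, -23, 2, 26, 13, 43, 18] -> [-23, -1, 2, 13, 18, 20, 26, 34, 43] -> [-31, -9, -6, 5, 10, 12, 18, 26, 35]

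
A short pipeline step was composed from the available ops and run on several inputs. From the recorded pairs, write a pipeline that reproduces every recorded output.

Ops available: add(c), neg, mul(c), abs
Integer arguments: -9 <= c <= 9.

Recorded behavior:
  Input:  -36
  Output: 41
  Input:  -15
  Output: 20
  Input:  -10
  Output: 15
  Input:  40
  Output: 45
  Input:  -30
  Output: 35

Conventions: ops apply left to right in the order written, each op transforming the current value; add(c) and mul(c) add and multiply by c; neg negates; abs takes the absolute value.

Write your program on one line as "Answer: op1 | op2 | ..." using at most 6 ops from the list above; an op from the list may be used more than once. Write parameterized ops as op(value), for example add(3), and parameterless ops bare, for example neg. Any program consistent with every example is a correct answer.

neg | abs | neg | add(-5) | abs

Check, running the answer program on each example:
  -36 -> 36 -> 36 -> -36 -> -41 -> 41
  -15 -> 15 -> 15 -> -15 -> -20 -> 20
  -10 -> 10 -> 10 -> -10 -> -15 -> 15
  40 -> -40 -> 40 -> -40 -> -45 -> 45
  -30 -> 30 -> 30 -> -30 -> -35 -> 35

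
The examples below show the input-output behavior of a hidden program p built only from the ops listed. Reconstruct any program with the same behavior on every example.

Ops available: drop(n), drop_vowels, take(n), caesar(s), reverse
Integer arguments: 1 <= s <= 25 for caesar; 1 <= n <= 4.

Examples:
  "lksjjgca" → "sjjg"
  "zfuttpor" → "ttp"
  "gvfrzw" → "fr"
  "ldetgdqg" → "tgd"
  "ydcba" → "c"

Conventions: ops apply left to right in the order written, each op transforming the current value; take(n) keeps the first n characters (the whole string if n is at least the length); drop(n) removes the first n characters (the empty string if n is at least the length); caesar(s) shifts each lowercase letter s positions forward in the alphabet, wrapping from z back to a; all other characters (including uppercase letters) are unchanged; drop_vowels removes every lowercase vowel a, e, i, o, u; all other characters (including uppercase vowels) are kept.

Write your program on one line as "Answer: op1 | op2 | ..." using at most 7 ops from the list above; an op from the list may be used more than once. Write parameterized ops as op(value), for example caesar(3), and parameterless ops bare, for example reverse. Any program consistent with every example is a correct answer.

reverse | drop(1) | drop(1) | reverse | drop_vowels | drop(2)

Check, running the answer program on each example:
  "lksjjgca" -> "acgjjskl" -> "cgjjskl" -> "gjjskl" -> "lksjjg" -> "lksjjg" -> "sjjg"
  "zfuttpor" -> "ropttufz" -> "opttufz" -> "pttufz" -> "zfuttp" -> "zfttp" -> "ttp"
  "gvfrzw" -> "wzrfvg" -> "zrfvg" -> "rfvg" -> "gvfr" -> "gvfr" -> "fr"
  "ldetgdqg" -> "gqdgtedl" -> "qdgtedl" -> "dgtedl" -> "ldetgd" -> "ldtgd" -> "tgd"
  "ydcba" -> "abcdy" -> "bcdy" -> "cdy" -> "ydc" -> "ydc" -> "c"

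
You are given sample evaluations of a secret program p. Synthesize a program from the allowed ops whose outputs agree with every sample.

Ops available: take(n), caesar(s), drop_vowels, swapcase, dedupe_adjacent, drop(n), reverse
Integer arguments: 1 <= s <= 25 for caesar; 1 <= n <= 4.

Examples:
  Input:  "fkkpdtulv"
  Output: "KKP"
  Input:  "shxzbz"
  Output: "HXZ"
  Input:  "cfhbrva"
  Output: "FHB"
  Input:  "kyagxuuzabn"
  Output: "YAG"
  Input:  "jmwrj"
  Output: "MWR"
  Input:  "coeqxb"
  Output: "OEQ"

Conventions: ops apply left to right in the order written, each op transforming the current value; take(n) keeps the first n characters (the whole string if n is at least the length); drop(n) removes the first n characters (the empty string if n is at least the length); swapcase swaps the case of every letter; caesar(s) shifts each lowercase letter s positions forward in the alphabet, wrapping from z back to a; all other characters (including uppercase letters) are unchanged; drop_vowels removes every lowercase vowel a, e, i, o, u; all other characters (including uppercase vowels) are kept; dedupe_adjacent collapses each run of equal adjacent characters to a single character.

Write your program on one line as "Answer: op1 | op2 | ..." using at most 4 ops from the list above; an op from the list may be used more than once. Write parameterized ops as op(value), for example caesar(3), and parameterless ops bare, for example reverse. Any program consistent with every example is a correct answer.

take(4) | drop(1) | swapcase

Check, running the answer program on each example:
  "fkkpdtulv" -> "fkkp" -> "kkp" -> "KKP"
  "shxzbz" -> "shxz" -> "hxz" -> "HXZ"
  "cfhbrva" -> "cfhb" -> "fhb" -> "FHB"
  "kyagxuuzabn" -> "kyag" -> "yag" -> "YAG"
  "jmwrj" -> "jmwr" -> "mwr" -> "MWR"
  "coeqxb" -> "coeq" -> "oeq" -> "OEQ"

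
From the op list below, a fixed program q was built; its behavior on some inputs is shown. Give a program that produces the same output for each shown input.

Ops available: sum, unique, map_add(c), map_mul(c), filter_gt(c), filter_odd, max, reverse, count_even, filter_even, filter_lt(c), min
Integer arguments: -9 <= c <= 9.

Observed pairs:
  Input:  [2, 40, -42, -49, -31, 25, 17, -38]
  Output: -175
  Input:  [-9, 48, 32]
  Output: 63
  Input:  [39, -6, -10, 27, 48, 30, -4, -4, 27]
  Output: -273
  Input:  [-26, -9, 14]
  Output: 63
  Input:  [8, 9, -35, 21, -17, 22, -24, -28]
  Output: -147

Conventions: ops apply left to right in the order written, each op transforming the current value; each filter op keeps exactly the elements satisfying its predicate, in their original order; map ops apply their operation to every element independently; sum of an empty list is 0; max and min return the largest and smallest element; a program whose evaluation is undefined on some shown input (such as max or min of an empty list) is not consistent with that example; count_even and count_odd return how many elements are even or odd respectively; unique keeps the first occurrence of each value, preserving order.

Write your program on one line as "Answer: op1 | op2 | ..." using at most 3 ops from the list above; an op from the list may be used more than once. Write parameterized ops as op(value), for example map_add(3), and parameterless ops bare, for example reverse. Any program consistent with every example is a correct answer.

filter_odd | map_mul(-7) | min

Check, running the answer program on each example:
  [2, 40, -42, -49, -31, 25, 17, -38] -> [-49, -31, 25, 17] -> [343, 217, -175, -119] -> -175
  [-9, 48, 32] -> [-9] -> [63] -> 63
  [39, -6, -10, 27, 48, 30, -4, -4, 27] -> [39, 27, 27] -> [-273, -189, -189] -> -273
  [-26, -9, 14] -> [-9] -> [63] -> 63
  [8, 9, -35, 21, -17, 22, -24, -28] -> [9, -35, 21, -17] -> [-63, 245, -147, 119] -> -147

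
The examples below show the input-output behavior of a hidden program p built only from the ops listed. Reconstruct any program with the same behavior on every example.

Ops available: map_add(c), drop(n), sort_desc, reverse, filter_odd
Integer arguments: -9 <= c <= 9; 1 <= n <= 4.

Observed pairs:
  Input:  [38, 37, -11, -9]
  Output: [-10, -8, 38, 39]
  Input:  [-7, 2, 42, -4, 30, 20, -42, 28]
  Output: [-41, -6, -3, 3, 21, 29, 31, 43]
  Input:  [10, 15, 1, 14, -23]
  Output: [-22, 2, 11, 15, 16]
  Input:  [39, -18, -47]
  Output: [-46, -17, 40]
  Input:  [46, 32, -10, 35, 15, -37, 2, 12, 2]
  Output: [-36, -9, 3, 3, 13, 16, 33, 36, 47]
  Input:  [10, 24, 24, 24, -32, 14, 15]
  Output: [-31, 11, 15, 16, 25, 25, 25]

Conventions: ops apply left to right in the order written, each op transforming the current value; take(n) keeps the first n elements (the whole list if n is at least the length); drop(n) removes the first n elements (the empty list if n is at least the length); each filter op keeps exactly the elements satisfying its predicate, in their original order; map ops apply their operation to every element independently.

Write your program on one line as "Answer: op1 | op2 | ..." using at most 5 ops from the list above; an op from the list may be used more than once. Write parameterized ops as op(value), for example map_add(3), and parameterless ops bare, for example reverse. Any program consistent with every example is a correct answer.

reverse | map_add(1) | sort_desc | reverse

Check, running the answer program on each example:
  [38, 37, -11, -9] -> [-9, -11, 37, 38] -> [-8, -10, 38, 39] -> [39, 38, -8, -10] -> [-10, -8, 38, 39]
  [-7, 2, 42, -4, 30, 20, -42, 28] -> [28, -42, 20, 30, -4, 42, 2, -7] -> [29, -41, 21, 31, -3, 43, 3, -6] -> [43, 31, 29, 21, 3, -3, -6, -41] -> [-41, -6, -3, 3, 21, 29, 31, 43]
  [10, 15, 1, 14, -23] -> [-23, 14, 1, 15, 10] -> [-22, 15, 2, 16, 11] -> [16, 15, 11, 2, -22] -> [-22, 2, 11, 15, 16]
  [39, -18, -47] -> [-47, -18, 39] -> [-46, -17, 40] -> [40, -17, -46] -> [-46, -17, 40]
  [46, 32, -10, 35, 15, -37, 2, 12, 2] -> [2, 12, 2, -37, 15, 35, -10, 32, 46] -> [3, 13, 3, -36, 16, 36, -9, 33, 47] -> [47, 36, 33, 16, 13, 3, 3, -9, -36] -> [-36, -9, 3, 3, 13, 16, 33, 36, 47]
  [10, 24, 24, 24, -32, 14, 15] -> [15, 14, -32, 24, 24, 24, 10] -> [16, 15, -31, 25, 25, 25, 11] -> [25, 25, 25, 16, 15, 11, -31] -> [-31, 11, 15, 16, 25, 25, 25]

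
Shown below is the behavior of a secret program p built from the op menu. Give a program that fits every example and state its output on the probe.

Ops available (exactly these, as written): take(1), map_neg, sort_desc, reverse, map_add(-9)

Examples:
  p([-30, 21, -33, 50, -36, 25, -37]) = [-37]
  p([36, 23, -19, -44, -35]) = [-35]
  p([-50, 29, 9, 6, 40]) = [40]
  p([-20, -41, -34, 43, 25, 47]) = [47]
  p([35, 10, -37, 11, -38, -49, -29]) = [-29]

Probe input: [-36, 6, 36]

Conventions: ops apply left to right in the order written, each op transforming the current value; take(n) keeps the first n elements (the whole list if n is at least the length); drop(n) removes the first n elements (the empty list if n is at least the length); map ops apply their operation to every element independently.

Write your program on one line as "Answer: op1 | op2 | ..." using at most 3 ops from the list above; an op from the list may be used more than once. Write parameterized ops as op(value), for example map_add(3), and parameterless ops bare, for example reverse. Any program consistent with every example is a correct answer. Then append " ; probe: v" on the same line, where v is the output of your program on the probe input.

reverse | take(1) ; probe: [36]

Check, running the answer program on each example:
  [-30, 21, -33, 50, -36, 25, -37] -> [-37, 25, -36, 50, -33, 21, -30] -> [-37]
  [36, 23, -19, -44, -35] -> [-35, -44, -19, 23, 36] -> [-35]
  [-50, 29, 9, 6, 40] -> [40, 6, 9, 29, -50] -> [40]
  [-20, -41, -34, 43, 25, 47] -> [47, 25, 43, -34, -41, -20] -> [47]
  [35, 10, -37, 11, -38, -49, -29] -> [-29, -49, -38, 11, -37, 10, 35] -> [-29]
  probe: [-36, 6, 36] -> [36, 6, -36] -> [36]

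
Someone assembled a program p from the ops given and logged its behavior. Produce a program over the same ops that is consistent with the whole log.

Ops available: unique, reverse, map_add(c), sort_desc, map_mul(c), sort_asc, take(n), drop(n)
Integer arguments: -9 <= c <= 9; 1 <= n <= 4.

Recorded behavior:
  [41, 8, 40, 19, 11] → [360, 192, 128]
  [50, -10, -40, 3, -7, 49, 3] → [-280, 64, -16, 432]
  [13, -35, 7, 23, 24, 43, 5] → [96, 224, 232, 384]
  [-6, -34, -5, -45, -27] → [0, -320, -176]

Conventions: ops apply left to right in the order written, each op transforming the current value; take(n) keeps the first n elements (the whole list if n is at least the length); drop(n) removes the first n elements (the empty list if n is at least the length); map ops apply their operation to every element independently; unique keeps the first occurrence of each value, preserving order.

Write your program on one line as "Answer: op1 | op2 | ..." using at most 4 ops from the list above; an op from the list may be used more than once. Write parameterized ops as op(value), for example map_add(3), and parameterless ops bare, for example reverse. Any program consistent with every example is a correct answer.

map_add(5) | drop(2) | take(4) | map_mul(8)

Check, running the answer program on each example:
  [41, 8, 40, 19, 11] -> [46, 13, 45, 24, 16] -> [45, 24, 16] -> [45, 24, 16] -> [360, 192, 128]
  [50, -10, -40, 3, -7, 49, 3] -> [55, -5, -35, 8, -2, 54, 8] -> [-35, 8, -2, 54, 8] -> [-35, 8, -2, 54] -> [-280, 64, -16, 432]
  [13, -35, 7, 23, 24, 43, 5] -> [18, -30, 12, 28, 29, 48, 10] -> [12, 28, 29, 48, 10] -> [12, 28, 29, 48] -> [96, 224, 232, 384]
  [-6, -34, -5, -45, -27] -> [-1, -29, 0, -40, -22] -> [0, -40, -22] -> [0, -40, -22] -> [0, -320, -176]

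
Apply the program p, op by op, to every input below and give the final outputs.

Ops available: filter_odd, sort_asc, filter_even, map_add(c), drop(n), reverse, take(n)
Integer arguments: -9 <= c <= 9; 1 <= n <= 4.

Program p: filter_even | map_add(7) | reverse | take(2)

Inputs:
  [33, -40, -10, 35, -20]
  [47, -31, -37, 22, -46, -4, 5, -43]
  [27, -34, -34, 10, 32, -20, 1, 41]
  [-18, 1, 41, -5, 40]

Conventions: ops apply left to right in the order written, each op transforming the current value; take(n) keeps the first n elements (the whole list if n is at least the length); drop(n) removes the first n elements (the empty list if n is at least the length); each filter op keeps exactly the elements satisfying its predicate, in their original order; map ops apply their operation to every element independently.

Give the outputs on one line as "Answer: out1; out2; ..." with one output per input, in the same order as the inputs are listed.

Execution, op by op:
  [33, -40, -10, 35, -20] -> [-40, -10, -20] -> [-33, -3, -13] -> [-13, -3, -33] -> [-13, -3]
  [47, -31, -37, 22, -46, -4, 5, -43] -> [22, -46, -4] -> [29, -39, 3] -> [3, -39, 29] -> [3, -39]
  [27, -34, -34, 10, 32, -20, 1, 41] -> [-34, -34, 10, 32, -20] -> [-27, -27, 17, 39, -13] -> [-13, 39, 17, -27, -27] -> [-13, 39]
  [-18, 1, 41, -5, 40] -> [-18, 40] -> [-11, 47] -> [47, -11] -> [47, -11]

[-13, -3]; [3, -39]; [-13, 39]; [47, -11]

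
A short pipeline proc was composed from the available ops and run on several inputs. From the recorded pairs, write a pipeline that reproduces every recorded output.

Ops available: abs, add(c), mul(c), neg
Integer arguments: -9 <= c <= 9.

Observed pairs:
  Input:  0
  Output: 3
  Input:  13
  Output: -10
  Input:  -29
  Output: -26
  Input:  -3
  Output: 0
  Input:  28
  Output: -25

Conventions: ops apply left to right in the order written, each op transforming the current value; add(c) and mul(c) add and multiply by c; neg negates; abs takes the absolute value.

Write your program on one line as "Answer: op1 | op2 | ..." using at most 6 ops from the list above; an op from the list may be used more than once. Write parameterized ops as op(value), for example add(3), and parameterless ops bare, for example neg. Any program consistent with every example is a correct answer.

abs | add(-6) | neg | add(-7) | add(4)

Check, running the answer program on each example:
  0 -> 0 -> -6 -> 6 -> -1 -> 3
  13 -> 13 -> 7 -> -7 -> -14 -> -10
  -29 -> 29 -> 23 -> -23 -> -30 -> -26
  -3 -> 3 -> -3 -> 3 -> -4 -> 0
  28 -> 28 -> 22 -> -22 -> -29 -> -25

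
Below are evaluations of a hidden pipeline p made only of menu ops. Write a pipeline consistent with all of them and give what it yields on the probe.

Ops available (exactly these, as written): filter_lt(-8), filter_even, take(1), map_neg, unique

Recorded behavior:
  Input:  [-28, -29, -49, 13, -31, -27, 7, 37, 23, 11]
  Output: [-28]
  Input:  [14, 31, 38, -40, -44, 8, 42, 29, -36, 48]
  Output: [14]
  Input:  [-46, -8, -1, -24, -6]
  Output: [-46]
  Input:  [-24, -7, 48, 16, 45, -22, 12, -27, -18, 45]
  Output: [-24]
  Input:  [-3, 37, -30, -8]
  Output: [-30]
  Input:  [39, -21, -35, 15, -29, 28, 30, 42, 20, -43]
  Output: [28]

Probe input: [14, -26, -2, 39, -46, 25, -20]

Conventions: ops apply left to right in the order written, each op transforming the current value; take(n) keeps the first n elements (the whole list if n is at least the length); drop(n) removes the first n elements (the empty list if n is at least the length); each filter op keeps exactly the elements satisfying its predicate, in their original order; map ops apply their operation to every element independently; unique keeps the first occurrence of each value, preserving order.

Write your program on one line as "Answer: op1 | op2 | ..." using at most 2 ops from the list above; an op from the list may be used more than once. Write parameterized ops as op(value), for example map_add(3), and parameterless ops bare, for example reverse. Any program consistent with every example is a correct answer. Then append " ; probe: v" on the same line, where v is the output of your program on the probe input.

filter_even | take(1) ; probe: [14]

Check, running the answer program on each example:
  [-28, -29, -49, 13, -31, -27, 7, 37, 23, 11] -> [-28] -> [-28]
  [14, 31, 38, -40, -44, 8, 42, 29, -36, 48] -> [14, 38, -40, -44, 8, 42, -36, 48] -> [14]
  [-46, -8, -1, -24, -6] -> [-46, -8, -24, -6] -> [-46]
  [-24, -7, 48, 16, 45, -22, 12, -27, -18, 45] -> [-24, 48, 16, -22, 12, -18] -> [-24]
  [-3, 37, -30, -8] -> [-30, -8] -> [-30]
  [39, -21, -35, 15, -29, 28, 30, 42, 20, -43] -> [28, 30, 42, 20] -> [28]
  probe: [14, -26, -2, 39, -46, 25, -20] -> [14, -26, -2, -46, -20] -> [14]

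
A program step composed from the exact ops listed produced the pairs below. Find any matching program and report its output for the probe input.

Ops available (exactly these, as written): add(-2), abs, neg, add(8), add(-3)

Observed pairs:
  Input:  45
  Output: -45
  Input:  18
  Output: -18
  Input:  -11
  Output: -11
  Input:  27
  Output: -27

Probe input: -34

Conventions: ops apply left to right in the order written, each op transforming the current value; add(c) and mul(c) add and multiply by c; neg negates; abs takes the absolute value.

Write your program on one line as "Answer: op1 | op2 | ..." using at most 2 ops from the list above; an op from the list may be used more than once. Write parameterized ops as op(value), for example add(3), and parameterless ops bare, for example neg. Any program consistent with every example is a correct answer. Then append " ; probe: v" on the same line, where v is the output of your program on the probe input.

abs | neg ; probe: -34

Check, running the answer program on each example:
  45 -> 45 -> -45
  18 -> 18 -> -18
  -11 -> 11 -> -11
  27 -> 27 -> -27
  probe: -34 -> 34 -> -34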